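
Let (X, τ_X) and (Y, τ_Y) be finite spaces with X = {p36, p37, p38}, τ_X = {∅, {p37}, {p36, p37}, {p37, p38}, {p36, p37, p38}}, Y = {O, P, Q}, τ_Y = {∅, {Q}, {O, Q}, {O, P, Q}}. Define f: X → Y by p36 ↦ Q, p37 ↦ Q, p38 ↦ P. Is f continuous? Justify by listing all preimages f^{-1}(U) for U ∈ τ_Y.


f IS continuous.

Compute f^{-1}(U) for each U ∈ τ_Y:
  U = ∅: f^{-1}(U) = ∅ ∈ τ_X ✓.
  U = {Q}: f^{-1}(U) = {p36, p37} ∈ τ_X ✓.
  U = {O, Q}: f^{-1}(U) = {p36, p37} ∈ τ_X ✓.
  U = {O, P, Q}: f^{-1}(U) = {p36, p37, p38} ∈ τ_X ✓.
Every preimage lies in τ_X, so f IS continuous.


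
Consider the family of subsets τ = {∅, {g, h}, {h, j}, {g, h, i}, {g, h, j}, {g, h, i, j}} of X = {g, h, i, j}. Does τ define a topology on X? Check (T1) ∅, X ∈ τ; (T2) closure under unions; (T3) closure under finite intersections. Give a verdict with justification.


τ is NOT a topology on X.

Axiom (T1): ∅ ∈ τ? Yes; X ∈ τ? Yes.
Axiom (T2/T3): check pairwise unions and intersections of members of τ.
Counterexample for (T3): {g, h} ∩ {h, j} = {h} ∉ τ. Therefore τ is NOT a topology.


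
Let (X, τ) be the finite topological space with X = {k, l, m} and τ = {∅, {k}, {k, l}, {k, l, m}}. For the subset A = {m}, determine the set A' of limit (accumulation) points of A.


A' = ∅

For each x ∈ X, list the open sets U ∈ τ with x ∈ U, then check whether U ∩ (A ∖ {x}) ≠ ∅ for every such U.
  x = k: open {k} ∋ x has {k} ∩ (A ∖ {k}) = ∅, so x is NOT a limit point.
  x = l: open {k, l} ∋ x has {k, l} ∩ (A ∖ {l}) = ∅, so x is NOT a limit point.
  x = m: open {k, l, m} ∋ x has {k, l, m} ∩ (A ∖ {m}) = ∅, so x is NOT a limit point.
Collecting: A' = ∅.


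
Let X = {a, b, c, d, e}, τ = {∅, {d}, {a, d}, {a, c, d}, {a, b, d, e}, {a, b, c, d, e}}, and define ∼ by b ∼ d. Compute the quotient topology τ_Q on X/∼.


X/∼ = {[a], [b=d], [c], [e]}; |τ_Q| = 3.

Equivalence classes: [a], [b=d], [c], [e].
Quotient map π: X → X/∼ sends a ↦ [a], b ↦ [b=d], c ↦ [c], d ↦ [b=d], e ↦ [e].
For each subset V ⊆ X/∼, compute π^{-1}(V) ⊆ X and check whether π^{-1}(V) ∈ τ. V is open in τ_Q iff π^{-1}(V) ∈ τ.
  V = {}: π^{-1}(V) = ∅ ∈ τ ✓.
  V = {[a]}: π^{-1}(V) = {a} ∉ τ ✗.
  V = {[b=d]}: π^{-1}(V) = {b, d} ∉ τ ✗.
  V = {[a], [b=d]}: π^{-1}(V) = {a, b, d} ∉ τ ✗.
  V = {[c]}: π^{-1}(V) = {c} ∉ τ ✗.
  V = {[a], [c]}: π^{-1}(V) = {a, c} ∉ τ ✗.
  V = {[b=d], [c]}: π^{-1}(V) = {b, c, d} ∉ τ ✗.
  V = {[a], [b=d], [c]}: π^{-1}(V) = {a, b, c, d} ∉ τ ✗.
  V = {[e]}: π^{-1}(V) = {e} ∉ τ ✗.
  V = {[a], [e]}: π^{-1}(V) = {a, e} ∉ τ ✗.
  V = {[b=d], [e]}: π^{-1}(V) = {b, d, e} ∉ τ ✗.
  V = {[a], [b=d], [e]}: π^{-1}(V) = {a, b, d, e} ∈ τ ✓.
  V = {[c], [e]}: π^{-1}(V) = {c, e} ∉ τ ✗.
  V = {[a], [c], [e]}: π^{-1}(V) = {a, c, e} ∉ τ ✗.
  V = {[b=d], [c], [e]}: π^{-1}(V) = {b, c, d, e} ∉ τ ✗.
  V = {[a], [b=d], [c], [e]}: π^{-1}(V) = {a, b, c, d, e} ∈ τ ✓.
Open sets in the quotient: τ_Q = {{}, {[a], [b=d], [e]}, {[a], [b=d], [c], [e]}} (3 elements).


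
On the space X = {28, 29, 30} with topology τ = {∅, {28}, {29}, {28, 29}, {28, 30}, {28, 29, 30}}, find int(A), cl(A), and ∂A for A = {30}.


int(A) = ∅, cl(A) = {30}, ∂A = {30}.

Closed sets in (X, τ) are complements of opens:
  closed(X, τ) = {∅, {29}, {30}, {28, 30}, {29, 30}, {28, 29, 30}}.
int(A) = ⋃ {U ∈ τ : U ⊆ A}. Opens contained in A: ∅.
Taking the union of these: int(A) = ∅.
cl(A) = ⋂ {C closed : A ⊆ C}. Closed sets containing A: {30}, {28, 30}, {29, 30}, {28, 29, 30}.
Intersecting these: cl(A) = {30}.
∂A = cl(A) ∖ int(A) = {30} ∖ ∅ = {30}.


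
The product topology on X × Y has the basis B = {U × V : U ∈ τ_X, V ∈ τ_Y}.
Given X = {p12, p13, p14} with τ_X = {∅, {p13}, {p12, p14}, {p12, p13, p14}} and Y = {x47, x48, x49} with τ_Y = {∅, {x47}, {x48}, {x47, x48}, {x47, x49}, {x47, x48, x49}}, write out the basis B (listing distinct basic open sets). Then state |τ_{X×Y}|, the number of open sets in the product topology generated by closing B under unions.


Basis B = {∅ × ∅, {p13} × {x47}, {p13} × {x48}, {p12, p14} × {x47}, {p12, p14} × {x48}, {p13} × {x47, x48}, {p13} × {x47, x49}, {p12, p13, p14} × {x47}, {p12, p13, p14} × {x48}, {p13} × {x47, x48, x49}, {p12, p14} × {x47, x48}, {p12, p14} × {x47, x49}, {p12, p14} × {x47, x48, x49}, {p12, p13, p14} × {x47, x48}, {p12, p13, p14} × {x47, x49}, {p12, p13, p14} × {x47, x48, x49}}; |τ_{X×Y}| = 36.

Enumerate products U × V with U ∈ τ_X, V ∈ τ_Y (deduplicated):
  ∅ × ∅ = {} (∅)
  {p13} × {x47} = {(p13,x47)}
  {p13} × {x48} = {(p13,x48)}
  {p12, p14} × {x47} = {(p12,x47), (p14,x47)}
  {p12, p14} × {x48} = {(p12,x48), (p14,x48)}
  {p13} × {x47, x48} = {(p13,x47), (p13,x48)}
  {p13} × {x47, x49} = {(p13,x47), (p13,x49)}
  {p12, p13, p14} × {x47} = {(p12,x47), (p13,x47), (p14,x47)}
  {p12, p13, p14} × {x48} = {(p12,x48), (p13,x48), (p14,x48)}
  {p13} × {x47, x48, x49} = {(p13,x47), (p13,x48), (p13,x49)}
  {p12, p14} × {x47, x48} = {(p12,x47), (p12,x48), (p14,x47), (p14,x48)}
  {p12, p14} × {x47, x49} = {(p12,x47), (p12,x49), (p14,x47), (p14,x49)}
  {p12, p14} × {x47, x48, x49} = {(p12,x47), (p12,x48), (p12,x49), (p14,x47), (p14,x48), (p14,x49)}
  {p12, p13, p14} × {x47, x48} = {(p12,x47), (p12,x48), (p13,x47), (p13,x48), (p14,x47), (p14,x48)}
  {p12, p13, p14} × {x47, x49} = {(p12,x47), (p12,x49), (p13,x47), (p13,x49), (p14,x47), (p14,x49)}
  {p12, p13, p14} × {x47, x48, x49} = {(p12,x47), (p12,x48), (p12,x49), (p13,x47), (p13,x48), (p13,x49), (p14,x47), (p14,x48), (p14,x49)}
These 16 distinct sets form the basis B.
Close under arbitrary unions to get τ_{X×Y}; counting gives |τ_{X×Y}| = 36.


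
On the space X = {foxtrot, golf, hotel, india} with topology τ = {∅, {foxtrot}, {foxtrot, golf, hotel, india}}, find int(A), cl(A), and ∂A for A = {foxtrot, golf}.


int(A) = {foxtrot}, cl(A) = {foxtrot, golf, hotel, india}, ∂A = {golf, hotel, india}.

Closed sets in (X, τ) are complements of opens:
  closed(X, τ) = {∅, {golf, hotel, india}, {foxtrot, golf, hotel, india}}.
int(A) = ⋃ {U ∈ τ : U ⊆ A}. Opens contained in A: ∅, {foxtrot}.
Taking the union of these: int(A) = {foxtrot}.
cl(A) = ⋂ {C closed : A ⊆ C}. Closed sets containing A: {foxtrot, golf, hotel, india}.
Intersecting these: cl(A) = {foxtrot, golf, hotel, india}.
∂A = cl(A) ∖ int(A) = {foxtrot, golf, hotel, india} ∖ {foxtrot} = {golf, hotel, india}.


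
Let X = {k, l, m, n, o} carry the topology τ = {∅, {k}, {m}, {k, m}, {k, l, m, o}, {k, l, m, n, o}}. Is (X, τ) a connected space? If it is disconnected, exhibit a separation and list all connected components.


(X, τ) is connected.

Find clopen sets (U ∈ τ with X ∖ U ∈ τ):
  U = ∅, X ∖ U = {k, l, m, n, o} — both open, so U is clopen.
  U = {k, l, m, n, o}, X ∖ U = ∅ — both open, so U is clopen.
Only trivial clopens (∅ and X) exist, so (X, τ) is connected.
Compute connected components by grouping points that agree on all clopens:
  component: {k, l, m, n, o}


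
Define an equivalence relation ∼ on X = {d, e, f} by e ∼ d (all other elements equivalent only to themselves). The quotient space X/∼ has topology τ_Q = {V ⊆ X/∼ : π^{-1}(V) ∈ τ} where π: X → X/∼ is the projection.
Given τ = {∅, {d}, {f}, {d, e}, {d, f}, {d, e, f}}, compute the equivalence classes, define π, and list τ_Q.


X/∼ = {[d=e], [f]}; |τ_Q| = 4.

Equivalence classes: [d=e], [f].
Quotient map π: X → X/∼ sends d ↦ [d=e], e ↦ [d=e], f ↦ [f].
For each subset V ⊆ X/∼, compute π^{-1}(V) ⊆ X and check whether π^{-1}(V) ∈ τ. V is open in τ_Q iff π^{-1}(V) ∈ τ.
  V = {}: π^{-1}(V) = ∅ ∈ τ ✓.
  V = {[d=e]}: π^{-1}(V) = {d, e} ∈ τ ✓.
  V = {[f]}: π^{-1}(V) = {f} ∈ τ ✓.
  V = {[d=e], [f]}: π^{-1}(V) = {d, e, f} ∈ τ ✓.
Open sets in the quotient: τ_Q = {{}, {[d=e]}, {[f]}, {[d=e], [f]}} (4 elements).


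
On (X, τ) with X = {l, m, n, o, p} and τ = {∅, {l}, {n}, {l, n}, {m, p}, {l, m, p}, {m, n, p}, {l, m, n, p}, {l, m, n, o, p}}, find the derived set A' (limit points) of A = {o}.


A' = ∅

For each x ∈ X, list the open sets U ∈ τ with x ∈ U, then check whether U ∩ (A ∖ {x}) ≠ ∅ for every such U.
  x = l: open {l} ∋ x has {l} ∩ (A ∖ {l}) = ∅, so x is NOT a limit point.
  x = m: open {m, p} ∋ x has {m, p} ∩ (A ∖ {m}) = ∅, so x is NOT a limit point.
  x = n: open {n} ∋ x has {n} ∩ (A ∖ {n}) = ∅, so x is NOT a limit point.
  x = o: open {l, m, n, o, p} ∋ x has {l, m, n, o, p} ∩ (A ∖ {o}) = ∅, so x is NOT a limit point.
  x = p: open {m, p} ∋ x has {m, p} ∩ (A ∖ {p}) = ∅, so x is NOT a limit point.
Collecting: A' = ∅.


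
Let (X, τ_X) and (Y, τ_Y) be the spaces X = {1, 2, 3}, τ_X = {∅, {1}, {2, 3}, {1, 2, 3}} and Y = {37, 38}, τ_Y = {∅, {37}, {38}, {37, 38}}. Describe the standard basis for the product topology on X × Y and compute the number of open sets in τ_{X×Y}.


Basis B = {∅ × ∅, {1} × {37}, {1} × {38}, {1} × {37, 38}, {2, 3} × {37}, {2, 3} × {38}, {1, 2, 3} × {37}, {1, 2, 3} × {38}, {2, 3} × {37, 38}, {1, 2, 3} × {37, 38}}; |τ_{X×Y}| = 16.

Enumerate products U × V with U ∈ τ_X, V ∈ τ_Y (deduplicated):
  ∅ × ∅ = {} (∅)
  {1} × {37} = {(1,37)}
  {1} × {38} = {(1,38)}
  {1} × {37, 38} = {(1,37), (1,38)}
  {2, 3} × {37} = {(2,37), (3,37)}
  {2, 3} × {38} = {(2,38), (3,38)}
  {1, 2, 3} × {37} = {(1,37), (2,37), (3,37)}
  {1, 2, 3} × {38} = {(1,38), (2,38), (3,38)}
  {2, 3} × {37, 38} = {(2,37), (2,38), (3,37), (3,38)}
  {1, 2, 3} × {37, 38} = {(1,37), (1,38), (2,37), (2,38), (3,37), (3,38)}
These 10 distinct sets form the basis B.
Close under arbitrary unions to get τ_{X×Y}; counting gives |τ_{X×Y}| = 16.


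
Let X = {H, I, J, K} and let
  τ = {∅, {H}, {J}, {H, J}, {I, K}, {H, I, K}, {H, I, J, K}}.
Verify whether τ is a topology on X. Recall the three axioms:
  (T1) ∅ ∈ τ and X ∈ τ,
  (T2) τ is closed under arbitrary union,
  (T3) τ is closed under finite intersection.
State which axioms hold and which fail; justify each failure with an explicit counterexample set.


τ is NOT a topology on X.

Axiom (T1): ∅ ∈ τ? Yes; X ∈ τ? Yes.
Axiom (T2/T3): check pairwise unions and intersections of members of τ.
Counterexample for (T2): {J} ∪ {I, K} = {I, J, K} ∉ τ. Therefore τ is NOT a topology.


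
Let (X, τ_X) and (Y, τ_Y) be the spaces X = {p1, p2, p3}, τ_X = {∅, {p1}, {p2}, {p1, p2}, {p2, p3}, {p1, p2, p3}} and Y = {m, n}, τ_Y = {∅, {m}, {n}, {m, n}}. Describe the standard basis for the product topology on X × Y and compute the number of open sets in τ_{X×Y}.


Basis B = {∅ × ∅, {p1} × {m}, {p1} × {n}, {p2} × {m}, {p2} × {n}, {p1} × {m, n}, {p1, p2} × {m}, {p1, p2} × {n}, {p2} × {m, n}, {p2, p3} × {m}, {p2, p3} × {n}, {p1, p2, p3} × {m}, {p1, p2, p3} × {n}, {p1, p2} × {m, n}, {p2, p3} × {m, n}, {p1, p2, p3} × {m, n}}; |τ_{X×Y}| = 36.

Enumerate products U × V with U ∈ τ_X, V ∈ τ_Y (deduplicated):
  ∅ × ∅ = {} (∅)
  {p1} × {m} = {(p1,m)}
  {p1} × {n} = {(p1,n)}
  {p2} × {m} = {(p2,m)}
  {p2} × {n} = {(p2,n)}
  {p1} × {m, n} = {(p1,m), (p1,n)}
  {p1, p2} × {m} = {(p1,m), (p2,m)}
  {p1, p2} × {n} = {(p1,n), (p2,n)}
  {p2} × {m, n} = {(p2,m), (p2,n)}
  {p2, p3} × {m} = {(p2,m), (p3,m)}
  {p2, p3} × {n} = {(p2,n), (p3,n)}
  {p1, p2, p3} × {m} = {(p1,m), (p2,m), (p3,m)}
  {p1, p2, p3} × {n} = {(p1,n), (p2,n), (p3,n)}
  {p1, p2} × {m, n} = {(p1,m), (p1,n), (p2,m), (p2,n)}
  {p2, p3} × {m, n} = {(p2,m), (p2,n), (p3,m), (p3,n)}
  {p1, p2, p3} × {m, n} = {(p1,m), (p1,n), (p2,m), (p2,n), (p3,m), (p3,n)}
These 16 distinct sets form the basis B.
Close under arbitrary unions to get τ_{X×Y}; counting gives |τ_{X×Y}| = 36.


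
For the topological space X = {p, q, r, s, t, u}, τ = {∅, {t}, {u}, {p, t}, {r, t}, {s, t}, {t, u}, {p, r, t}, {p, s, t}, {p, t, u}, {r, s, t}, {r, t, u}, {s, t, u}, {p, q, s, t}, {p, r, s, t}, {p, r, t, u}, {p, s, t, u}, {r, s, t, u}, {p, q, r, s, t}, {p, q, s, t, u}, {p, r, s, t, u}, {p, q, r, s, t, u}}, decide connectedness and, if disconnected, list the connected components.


(X, τ) is disconnected; components = [{u}, {p, q, r, s, t}].

Find clopen sets (U ∈ τ with X ∖ U ∈ τ):
  U = ∅, X ∖ U = {p, q, r, s, t, u} — both open, so U is clopen.
  U = {u}, X ∖ U = {p, q, r, s, t} — both open, so U is clopen.
  U = {p, q, r, s, t}, X ∖ U = {u} — both open, so U is clopen.
  U = {p, q, r, s, t, u}, X ∖ U = ∅ — both open, so U is clopen.
Nontrivial clopen(s) exist: e.g. {u}. So (X, τ) is disconnected.
Compute connected components by grouping points that agree on all clopens:
  component: {u}
  component: {p, q, r, s, t}


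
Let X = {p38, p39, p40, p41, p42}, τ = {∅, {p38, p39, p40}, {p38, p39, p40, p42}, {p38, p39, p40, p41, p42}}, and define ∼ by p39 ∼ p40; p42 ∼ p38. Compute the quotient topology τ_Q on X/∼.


X/∼ = {[p38=p42], [p39=p40], [p41]}; |τ_Q| = 3.

Equivalence classes: [p38=p42], [p39=p40], [p41].
Quotient map π: X → X/∼ sends p38 ↦ [p38=p42], p39 ↦ [p39=p40], p40 ↦ [p39=p40], p41 ↦ [p41], p42 ↦ [p38=p42].
For each subset V ⊆ X/∼, compute π^{-1}(V) ⊆ X and check whether π^{-1}(V) ∈ τ. V is open in τ_Q iff π^{-1}(V) ∈ τ.
  V = {}: π^{-1}(V) = ∅ ∈ τ ✓.
  V = {[p38=p42]}: π^{-1}(V) = {p38, p42} ∉ τ ✗.
  V = {[p39=p40]}: π^{-1}(V) = {p39, p40} ∉ τ ✗.
  V = {[p38=p42], [p39=p40]}: π^{-1}(V) = {p38, p39, p40, p42} ∈ τ ✓.
  V = {[p41]}: π^{-1}(V) = {p41} ∉ τ ✗.
  V = {[p38=p42], [p41]}: π^{-1}(V) = {p38, p41, p42} ∉ τ ✗.
  V = {[p39=p40], [p41]}: π^{-1}(V) = {p39, p40, p41} ∉ τ ✗.
  V = {[p38=p42], [p39=p40], [p41]}: π^{-1}(V) = {p38, p39, p40, p41, p42} ∈ τ ✓.
Open sets in the quotient: τ_Q = {{}, {[p38=p42], [p39=p40]}, {[p38=p42], [p39=p40], [p41]}} (3 elements).


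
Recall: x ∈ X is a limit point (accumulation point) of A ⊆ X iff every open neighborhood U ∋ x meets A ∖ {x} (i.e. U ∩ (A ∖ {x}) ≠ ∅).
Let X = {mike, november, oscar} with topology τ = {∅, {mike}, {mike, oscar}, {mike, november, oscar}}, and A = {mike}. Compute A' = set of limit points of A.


A' = {november, oscar}

For each x ∈ X, list the open sets U ∈ τ with x ∈ U, then check whether U ∩ (A ∖ {x}) ≠ ∅ for every such U.
  x = mike: open {mike} ∋ x has {mike} ∩ (A ∖ {mike}) = ∅, so x is NOT a limit point.
  x = november: opens ∋ x are {mike, november, oscar}; each meets A ∖ {november}, so x IS a limit point.
  x = oscar: opens ∋ x are {mike, oscar}, {mike, november, oscar}; each meets A ∖ {oscar}, so x IS a limit point.
Collecting: A' = {november, oscar}.


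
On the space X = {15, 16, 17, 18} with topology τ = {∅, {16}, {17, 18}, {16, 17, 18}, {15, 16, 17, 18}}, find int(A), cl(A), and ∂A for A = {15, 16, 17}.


int(A) = {16}, cl(A) = {15, 16, 17, 18}, ∂A = {15, 17, 18}.

Closed sets in (X, τ) are complements of opens:
  closed(X, τ) = {∅, {15}, {15, 16}, {15, 17, 18}, {15, 16, 17, 18}}.
int(A) = ⋃ {U ∈ τ : U ⊆ A}. Opens contained in A: ∅, {16}.
Taking the union of these: int(A) = {16}.
cl(A) = ⋂ {C closed : A ⊆ C}. Closed sets containing A: {15, 16, 17, 18}.
Intersecting these: cl(A) = {15, 16, 17, 18}.
∂A = cl(A) ∖ int(A) = {15, 16, 17, 18} ∖ {16} = {15, 17, 18}.


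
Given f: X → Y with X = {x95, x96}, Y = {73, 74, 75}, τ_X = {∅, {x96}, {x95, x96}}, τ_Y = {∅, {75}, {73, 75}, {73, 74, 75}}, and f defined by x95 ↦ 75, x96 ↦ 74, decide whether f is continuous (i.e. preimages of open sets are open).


f is NOT continuous.

Compute f^{-1}(U) for each U ∈ τ_Y:
  U = ∅: f^{-1}(U) = ∅ ∈ τ_X ✓.
  U = {75}: f^{-1}(U) = {x95} ∉ τ_X ✗.
  U = {73, 75}: f^{-1}(U) = {x95} ∉ τ_X ✗.
  U = {73, 74, 75}: f^{-1}(U) = {x95, x96} ∈ τ_X ✓.
Found U = {75} with f^{-1}(U) = {x95} not in τ_X. Therefore f is NOT continuous.


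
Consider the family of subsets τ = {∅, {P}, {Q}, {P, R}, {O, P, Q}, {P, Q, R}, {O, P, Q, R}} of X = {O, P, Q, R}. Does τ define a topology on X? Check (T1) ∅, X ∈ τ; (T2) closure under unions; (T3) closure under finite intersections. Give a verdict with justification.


τ is NOT a topology on X.

Axiom (T1): ∅ ∈ τ? Yes; X ∈ τ? Yes.
Axiom (T2/T3): check pairwise unions and intersections of members of τ.
Counterexample for (T2): {P} ∪ {Q} = {P, Q} ∉ τ. Therefore τ is NOT a topology.


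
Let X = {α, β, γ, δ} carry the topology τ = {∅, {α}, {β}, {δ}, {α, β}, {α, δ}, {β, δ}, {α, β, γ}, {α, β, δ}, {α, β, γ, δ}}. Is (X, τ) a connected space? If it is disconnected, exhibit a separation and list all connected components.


(X, τ) is disconnected; components = [{δ}, {α, β, γ}].

Find clopen sets (U ∈ τ with X ∖ U ∈ τ):
  U = ∅, X ∖ U = {α, β, γ, δ} — both open, so U is clopen.
  U = {δ}, X ∖ U = {α, β, γ} — both open, so U is clopen.
  U = {α, β, γ}, X ∖ U = {δ} — both open, so U is clopen.
  U = {α, β, γ, δ}, X ∖ U = ∅ — both open, so U is clopen.
Nontrivial clopen(s) exist: e.g. {δ}. So (X, τ) is disconnected.
Compute connected components by grouping points that agree on all clopens:
  component: {δ}
  component: {α, β, γ}


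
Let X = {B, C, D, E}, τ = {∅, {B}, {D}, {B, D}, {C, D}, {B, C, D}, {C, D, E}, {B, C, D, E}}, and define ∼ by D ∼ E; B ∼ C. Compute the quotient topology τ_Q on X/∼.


X/∼ = {[B=C], [D=E]}; |τ_Q| = 2.

Equivalence classes: [B=C], [D=E].
Quotient map π: X → X/∼ sends B ↦ [B=C], C ↦ [B=C], D ↦ [D=E], E ↦ [D=E].
For each subset V ⊆ X/∼, compute π^{-1}(V) ⊆ X and check whether π^{-1}(V) ∈ τ. V is open in τ_Q iff π^{-1}(V) ∈ τ.
  V = {}: π^{-1}(V) = ∅ ∈ τ ✓.
  V = {[B=C]}: π^{-1}(V) = {B, C} ∉ τ ✗.
  V = {[D=E]}: π^{-1}(V) = {D, E} ∉ τ ✗.
  V = {[B=C], [D=E]}: π^{-1}(V) = {B, C, D, E} ∈ τ ✓.
Open sets in the quotient: τ_Q = {{}, {[B=C], [D=E]}} (2 elements).


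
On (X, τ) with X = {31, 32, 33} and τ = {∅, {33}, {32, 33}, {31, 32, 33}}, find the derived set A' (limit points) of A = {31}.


A' = ∅

For each x ∈ X, list the open sets U ∈ τ with x ∈ U, then check whether U ∩ (A ∖ {x}) ≠ ∅ for every such U.
  x = 31: open {31, 32, 33} ∋ x has {31, 32, 33} ∩ (A ∖ {31}) = ∅, so x is NOT a limit point.
  x = 32: open {32, 33} ∋ x has {32, 33} ∩ (A ∖ {32}) = ∅, so x is NOT a limit point.
  x = 33: open {33} ∋ x has {33} ∩ (A ∖ {33}) = ∅, so x is NOT a limit point.
Collecting: A' = ∅.


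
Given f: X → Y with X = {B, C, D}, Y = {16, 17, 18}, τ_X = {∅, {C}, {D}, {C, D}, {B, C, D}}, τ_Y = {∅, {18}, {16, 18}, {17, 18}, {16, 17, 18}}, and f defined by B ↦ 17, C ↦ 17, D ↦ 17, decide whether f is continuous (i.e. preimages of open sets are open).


f IS continuous.

Compute f^{-1}(U) for each U ∈ τ_Y:
  U = ∅: f^{-1}(U) = ∅ ∈ τ_X ✓.
  U = {18}: f^{-1}(U) = ∅ ∈ τ_X ✓.
  U = {16, 18}: f^{-1}(U) = ∅ ∈ τ_X ✓.
  U = {17, 18}: f^{-1}(U) = {B, C, D} ∈ τ_X ✓.
  U = {16, 17, 18}: f^{-1}(U) = {B, C, D} ∈ τ_X ✓.
Every preimage lies in τ_X, so f IS continuous.


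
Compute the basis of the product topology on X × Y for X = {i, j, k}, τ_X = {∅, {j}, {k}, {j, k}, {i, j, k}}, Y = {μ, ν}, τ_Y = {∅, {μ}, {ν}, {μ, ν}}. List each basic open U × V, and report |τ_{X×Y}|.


Basis B = {∅ × ∅, {j} × {μ}, {j} × {ν}, {k} × {μ}, {k} × {ν}, {j} × {μ, ν}, {j, k} × {μ}, {j, k} × {ν}, {k} × {μ, ν}, {i, j, k} × {μ}, {i, j, k} × {ν}, {j, k} × {μ, ν}, {i, j, k} × {μ, ν}}; |τ_{X×Y}| = 25.

Enumerate products U × V with U ∈ τ_X, V ∈ τ_Y (deduplicated):
  ∅ × ∅ = {} (∅)
  {j} × {μ} = {(j,μ)}
  {j} × {ν} = {(j,ν)}
  {k} × {μ} = {(k,μ)}
  {k} × {ν} = {(k,ν)}
  {j} × {μ, ν} = {(j,μ), (j,ν)}
  {j, k} × {μ} = {(j,μ), (k,μ)}
  {j, k} × {ν} = {(j,ν), (k,ν)}
  {k} × {μ, ν} = {(k,μ), (k,ν)}
  {i, j, k} × {μ} = {(i,μ), (j,μ), (k,μ)}
  {i, j, k} × {ν} = {(i,ν), (j,ν), (k,ν)}
  {j, k} × {μ, ν} = {(j,μ), (j,ν), (k,μ), (k,ν)}
  {i, j, k} × {μ, ν} = {(i,μ), (i,ν), (j,μ), (j,ν), (k,μ), (k,ν)}
These 13 distinct sets form the basis B.
Close under arbitrary unions to get τ_{X×Y}; counting gives |τ_{X×Y}| = 25.


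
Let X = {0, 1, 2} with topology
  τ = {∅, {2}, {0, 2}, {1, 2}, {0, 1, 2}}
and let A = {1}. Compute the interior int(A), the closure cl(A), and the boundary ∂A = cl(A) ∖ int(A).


int(A) = ∅, cl(A) = {1}, ∂A = {1}.

Closed sets in (X, τ) are complements of opens:
  closed(X, τ) = {∅, {0}, {1}, {0, 1}, {0, 1, 2}}.
int(A) = ⋃ {U ∈ τ : U ⊆ A}. Opens contained in A: ∅.
Taking the union of these: int(A) = ∅.
cl(A) = ⋂ {C closed : A ⊆ C}. Closed sets containing A: {1}, {0, 1}, {0, 1, 2}.
Intersecting these: cl(A) = {1}.
∂A = cl(A) ∖ int(A) = {1} ∖ ∅ = {1}.


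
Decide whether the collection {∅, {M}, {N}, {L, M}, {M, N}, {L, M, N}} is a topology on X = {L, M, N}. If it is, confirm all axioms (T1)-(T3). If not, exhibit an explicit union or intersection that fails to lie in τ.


τ IS a topology on X.

Axiom (T1): ∅ ∈ τ? Yes; X ∈ τ? Yes.
Axiom (T2/T3): check pairwise unions and intersections of members of τ.
All pairwise intersections and unions checked — each lies in τ. Therefore τ satisfies (T1), (T2), (T3): it IS a topology on X.


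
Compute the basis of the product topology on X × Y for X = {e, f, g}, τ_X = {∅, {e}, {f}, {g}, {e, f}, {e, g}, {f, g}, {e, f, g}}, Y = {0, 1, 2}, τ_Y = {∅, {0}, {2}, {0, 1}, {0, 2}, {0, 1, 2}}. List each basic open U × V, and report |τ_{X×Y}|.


Basis B = {∅ × ∅, {e} × {0}, {e} × {2}, {f} × {0}, {f} × {2}, {g} × {0}, {g} × {2}, {e} × {0, 1}, {e} × {0, 2}, {e, f} × {0}, {e, g} × {0}, {e, f} × {2}, {e, g} × {2}, {f} × {0, 1}, {f} × {0, 2}, {f, g} × {0}, {f, g} × {2}, {g} × {0, 1}, {g} × {0, 2}, {e} × {0, 1, 2}, {e, f, g} × {0}, {e, f, g} × {2}, {f} × {0, 1, 2}, {g} × {0, 1, 2}, {e, f} × {0, 1}, {e, g} × {0, 1}, {e, f} × {0, 2}, {e, g} × {0, 2}, {f, g} × {0, 1}, {f, g} × {0, 2}, {e, f} × {0, 1, 2}, {e, g} × {0, 1, 2}, {e, f, g} × {0, 1}, {e, f, g} × {0, 2}, {f, g} × {0, 1, 2}, {e, f, g} × {0, 1, 2}}; |τ_{X×Y}| = 216.

Enumerate products U × V with U ∈ τ_X, V ∈ τ_Y (deduplicated):
  ∅ × ∅ = {} (∅)
  {e} × {0} = {(e,0)}
  {e} × {2} = {(e,2)}
  {f} × {0} = {(f,0)}
  {f} × {2} = {(f,2)}
  {g} × {0} = {(g,0)}
  {g} × {2} = {(g,2)}
  {e} × {0, 1} = {(e,0), (e,1)}
  {e} × {0, 2} = {(e,0), (e,2)}
  {e, f} × {0} = {(e,0), (f,0)}
  {e, g} × {0} = {(e,0), (g,0)}
  {e, f} × {2} = {(e,2), (f,2)}
  {e, g} × {2} = {(e,2), (g,2)}
  {f} × {0, 1} = {(f,0), (f,1)}
  {f} × {0, 2} = {(f,0), (f,2)}
  {f, g} × {0} = {(f,0), (g,0)}
  {f, g} × {2} = {(f,2), (g,2)}
  {g} × {0, 1} = {(g,0), (g,1)}
  {g} × {0, 2} = {(g,0), (g,2)}
  {e} × {0, 1, 2} = {(e,0), (e,1), (e,2)}
  {e, f, g} × {0} = {(e,0), (f,0), (g,0)}
  {e, f, g} × {2} = {(e,2), (f,2), (g,2)}
  {f} × {0, 1, 2} = {(f,0), (f,1), (f,2)}
  {g} × {0, 1, 2} = {(g,0), (g,1), (g,2)}
  {e, f} × {0, 1} = {(e,0), (e,1), (f,0), (f,1)}
  {e, g} × {0, 1} = {(e,0), (e,1), (g,0), (g,1)}
  {e, f} × {0, 2} = {(e,0), (e,2), (f,0), (f,2)}
  {e, g} × {0, 2} = {(e,0), (e,2), (g,0), (g,2)}
  {f, g} × {0, 1} = {(f,0), (f,1), (g,0), (g,1)}
  {f, g} × {0, 2} = {(f,0), (f,2), (g,0), (g,2)}
  {e, f} × {0, 1, 2} = {(e,0), (e,1), (e,2), (f,0), (f,1), (f,2)}
  {e, g} × {0, 1, 2} = {(e,0), (e,1), (e,2), (g,0), (g,1), (g,2)}
  {e, f, g} × {0, 1} = {(e,0), (e,1), (f,0), (f,1), (g,0), (g,1)}
  {e, f, g} × {0, 2} = {(e,0), (e,2), (f,0), (f,2), (g,0), (g,2)}
  {f, g} × {0, 1, 2} = {(f,0), (f,1), (f,2), (g,0), (g,1), (g,2)}
  {e, f, g} × {0, 1, 2} = {(e,0), (e,1), (e,2), (f,0), (f,1), (f,2), (g,0), (g,1), (g,2)}
These 36 distinct sets form the basis B.
Close under arbitrary unions to get τ_{X×Y}; counting gives |τ_{X×Y}| = 216.


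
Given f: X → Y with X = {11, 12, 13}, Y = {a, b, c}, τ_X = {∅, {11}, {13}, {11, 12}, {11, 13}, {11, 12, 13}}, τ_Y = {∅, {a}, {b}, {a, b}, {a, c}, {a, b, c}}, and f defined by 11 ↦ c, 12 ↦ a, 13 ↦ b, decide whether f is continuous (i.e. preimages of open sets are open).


f is NOT continuous.

Compute f^{-1}(U) for each U ∈ τ_Y:
  U = ∅: f^{-1}(U) = ∅ ∈ τ_X ✓.
  U = {a}: f^{-1}(U) = {12} ∉ τ_X ✗.
  U = {b}: f^{-1}(U) = {13} ∈ τ_X ✓.
  U = {a, b}: f^{-1}(U) = {12, 13} ∉ τ_X ✗.
  U = {a, c}: f^{-1}(U) = {11, 12} ∈ τ_X ✓.
  U = {a, b, c}: f^{-1}(U) = {11, 12, 13} ∈ τ_X ✓.
Found U = {a} with f^{-1}(U) = {12} not in τ_X. Therefore f is NOT continuous.


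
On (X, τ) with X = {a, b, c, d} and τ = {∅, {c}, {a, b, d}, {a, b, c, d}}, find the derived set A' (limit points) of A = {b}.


A' = {a, d}

For each x ∈ X, list the open sets U ∈ τ with x ∈ U, then check whether U ∩ (A ∖ {x}) ≠ ∅ for every such U.
  x = a: opens ∋ x are {a, b, d}, {a, b, c, d}; each meets A ∖ {a}, so x IS a limit point.
  x = b: open {a, b, d} ∋ x has {a, b, d} ∩ (A ∖ {b}) = ∅, so x is NOT a limit point.
  x = c: open {c} ∋ x has {c} ∩ (A ∖ {c}) = ∅, so x is NOT a limit point.
  x = d: opens ∋ x are {a, b, d}, {a, b, c, d}; each meets A ∖ {d}, so x IS a limit point.
Collecting: A' = {a, d}.


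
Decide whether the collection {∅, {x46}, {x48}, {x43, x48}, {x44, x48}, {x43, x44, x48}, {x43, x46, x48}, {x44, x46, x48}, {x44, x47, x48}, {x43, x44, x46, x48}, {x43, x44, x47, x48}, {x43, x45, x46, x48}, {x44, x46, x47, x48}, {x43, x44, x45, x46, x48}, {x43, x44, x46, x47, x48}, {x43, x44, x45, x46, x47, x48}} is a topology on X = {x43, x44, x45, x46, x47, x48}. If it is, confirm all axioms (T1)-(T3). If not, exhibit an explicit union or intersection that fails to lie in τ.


τ is NOT a topology on X.

Axiom (T1): ∅ ∈ τ? Yes; X ∈ τ? Yes.
Axiom (T2/T3): check pairwise unions and intersections of members of τ.
Counterexample for (T2): {x46} ∪ {x48} = {x46, x48} ∉ τ. Therefore τ is NOT a topology.


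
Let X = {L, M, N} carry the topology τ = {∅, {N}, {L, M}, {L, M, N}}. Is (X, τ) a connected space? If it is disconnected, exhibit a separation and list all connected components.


(X, τ) is disconnected; components = [{N}, {L, M}].

Find clopen sets (U ∈ τ with X ∖ U ∈ τ):
  U = ∅, X ∖ U = {L, M, N} — both open, so U is clopen.
  U = {N}, X ∖ U = {L, M} — both open, so U is clopen.
  U = {L, M}, X ∖ U = {N} — both open, so U is clopen.
  U = {L, M, N}, X ∖ U = ∅ — both open, so U is clopen.
Nontrivial clopen(s) exist: e.g. {L, M}. So (X, τ) is disconnected.
Compute connected components by grouping points that agree on all clopens:
  component: {N}
  component: {L, M}


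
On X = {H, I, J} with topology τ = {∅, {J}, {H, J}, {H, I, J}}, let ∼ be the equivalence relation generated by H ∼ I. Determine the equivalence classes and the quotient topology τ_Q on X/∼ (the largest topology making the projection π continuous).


X/∼ = {[H=I], [J]}; |τ_Q| = 3.

Equivalence classes: [H=I], [J].
Quotient map π: X → X/∼ sends H ↦ [H=I], I ↦ [H=I], J ↦ [J].
For each subset V ⊆ X/∼, compute π^{-1}(V) ⊆ X and check whether π^{-1}(V) ∈ τ. V is open in τ_Q iff π^{-1}(V) ∈ τ.
  V = {}: π^{-1}(V) = ∅ ∈ τ ✓.
  V = {[H=I]}: π^{-1}(V) = {H, I} ∉ τ ✗.
  V = {[J]}: π^{-1}(V) = {J} ∈ τ ✓.
  V = {[H=I], [J]}: π^{-1}(V) = {H, I, J} ∈ τ ✓.
Open sets in the quotient: τ_Q = {{}, {[J]}, {[H=I], [J]}} (3 elements).


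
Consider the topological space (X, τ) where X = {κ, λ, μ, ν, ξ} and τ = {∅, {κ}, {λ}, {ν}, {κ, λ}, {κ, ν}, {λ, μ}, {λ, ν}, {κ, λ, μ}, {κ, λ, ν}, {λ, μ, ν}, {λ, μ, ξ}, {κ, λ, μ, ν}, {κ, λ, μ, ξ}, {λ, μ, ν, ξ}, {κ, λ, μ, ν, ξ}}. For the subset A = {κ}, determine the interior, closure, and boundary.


int(A) = {κ}, cl(A) = {κ}, ∂A = ∅.

Closed sets in (X, τ) are complements of opens:
  closed(X, τ) = {∅, {κ}, {ν}, {ξ}, {κ, ν}, {κ, ξ}, {μ, ξ}, {ν, ξ}, {κ, μ, ξ}, {κ, ν, ξ}, {λ, μ, ξ}, {μ, ν, ξ}, {κ, λ, μ, ξ}, {κ, μ, ν, ξ}, {λ, μ, ν, ξ}, {κ, λ, μ, ν, ξ}}.
int(A) = ⋃ {U ∈ τ : U ⊆ A}. Opens contained in A: ∅, {κ}.
Taking the union of these: int(A) = {κ}.
cl(A) = ⋂ {C closed : A ⊆ C}. Closed sets containing A: {κ}, {κ, ν}, {κ, ξ}, {κ, μ, ξ}, {κ, ν, ξ}, {κ, λ, μ, ξ}, {κ, μ, ν, ξ}, {κ, λ, μ, ν, ξ}.
Intersecting these: cl(A) = {κ}.
∂A = cl(A) ∖ int(A) = {κ} ∖ {κ} = ∅.


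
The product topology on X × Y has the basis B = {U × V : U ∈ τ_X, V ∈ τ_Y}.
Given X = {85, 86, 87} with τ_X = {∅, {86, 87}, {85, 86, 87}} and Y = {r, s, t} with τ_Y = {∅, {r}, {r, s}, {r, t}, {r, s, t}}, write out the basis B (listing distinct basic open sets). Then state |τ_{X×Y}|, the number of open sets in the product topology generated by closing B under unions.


Basis B = {∅ × ∅, {86, 87} × {r}, {85, 86, 87} × {r}, {86, 87} × {r, s}, {86, 87} × {r, t}, {85, 86, 87} × {r, s}, {85, 86, 87} × {r, t}, {86, 87} × {r, s, t}, {85, 86, 87} × {r, s, t}}; |τ_{X×Y}| = 14.

Enumerate products U × V with U ∈ τ_X, V ∈ τ_Y (deduplicated):
  ∅ × ∅ = {} (∅)
  {86, 87} × {r} = {(86,r), (87,r)}
  {85, 86, 87} × {r} = {(85,r), (86,r), (87,r)}
  {86, 87} × {r, s} = {(86,r), (86,s), (87,r), (87,s)}
  {86, 87} × {r, t} = {(86,r), (86,t), (87,r), (87,t)}
  {85, 86, 87} × {r, s} = {(85,r), (85,s), (86,r), (86,s), (87,r), (87,s)}
  {85, 86, 87} × {r, t} = {(85,r), (85,t), (86,r), (86,t), (87,r), (87,t)}
  {86, 87} × {r, s, t} = {(86,r), (86,s), (86,t), (87,r), (87,s), (87,t)}
  {85, 86, 87} × {r, s, t} = {(85,r), (85,s), (85,t), (86,r), (86,s), (86,t), (87,r), (87,s), (87,t)}
These 9 distinct sets form the basis B.
Close under arbitrary unions to get τ_{X×Y}; counting gives |τ_{X×Y}| = 14.


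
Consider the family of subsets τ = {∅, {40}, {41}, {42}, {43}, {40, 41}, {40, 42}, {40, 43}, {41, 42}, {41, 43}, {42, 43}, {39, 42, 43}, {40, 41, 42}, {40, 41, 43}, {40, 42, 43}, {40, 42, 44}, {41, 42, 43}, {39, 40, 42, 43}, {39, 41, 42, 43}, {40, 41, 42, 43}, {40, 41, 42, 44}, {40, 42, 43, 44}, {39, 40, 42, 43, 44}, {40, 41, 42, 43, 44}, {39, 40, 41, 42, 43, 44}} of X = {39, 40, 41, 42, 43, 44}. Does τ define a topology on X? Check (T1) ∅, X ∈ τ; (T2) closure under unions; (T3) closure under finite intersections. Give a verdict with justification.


τ is NOT a topology on X.

Axiom (T1): ∅ ∈ τ? Yes; X ∈ τ? Yes.
Axiom (T2/T3): check pairwise unions and intersections of members of τ.
Counterexample for (T2): {40} ∪ {39, 41, 42, 43} = {39, 40, 41, 42, 43} ∉ τ. Therefore τ is NOT a topology.


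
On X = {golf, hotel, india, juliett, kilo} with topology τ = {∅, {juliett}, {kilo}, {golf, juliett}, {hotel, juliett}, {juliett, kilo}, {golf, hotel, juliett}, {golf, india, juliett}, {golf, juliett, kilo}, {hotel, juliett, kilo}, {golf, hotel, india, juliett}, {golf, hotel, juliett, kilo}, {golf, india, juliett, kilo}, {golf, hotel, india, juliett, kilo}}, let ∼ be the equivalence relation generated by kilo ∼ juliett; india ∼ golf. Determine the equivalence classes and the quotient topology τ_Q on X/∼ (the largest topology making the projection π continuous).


X/∼ = {[golf=india], [hotel], [juliett=kilo]}; |τ_Q| = 5.

Equivalence classes: [golf=india], [hotel], [juliett=kilo].
Quotient map π: X → X/∼ sends golf ↦ [golf=india], hotel ↦ [hotel], india ↦ [golf=india], juliett ↦ [juliett=kilo], kilo ↦ [juliett=kilo].
For each subset V ⊆ X/∼, compute π^{-1}(V) ⊆ X and check whether π^{-1}(V) ∈ τ. V is open in τ_Q iff π^{-1}(V) ∈ τ.
  V = {}: π^{-1}(V) = ∅ ∈ τ ✓.
  V = {[golf=india]}: π^{-1}(V) = {golf, india} ∉ τ ✗.
  V = {[hotel]}: π^{-1}(V) = {hotel} ∉ τ ✗.
  V = {[golf=india], [hotel]}: π^{-1}(V) = {golf, hotel, india} ∉ τ ✗.
  V = {[juliett=kilo]}: π^{-1}(V) = {juliett, kilo} ∈ τ ✓.
  V = {[golf=india], [juliett=kilo]}: π^{-1}(V) = {golf, india, juliett, kilo} ∈ τ ✓.
  V = {[hotel], [juliett=kilo]}: π^{-1}(V) = {hotel, juliett, kilo} ∈ τ ✓.
  V = {[golf=india], [hotel], [juliett=kilo]}: π^{-1}(V) = {golf, hotel, india, juliett, kilo} ∈ τ ✓.
Open sets in the quotient: τ_Q = {{}, {[juliett=kilo]}, {[golf=india], [juliett=kilo]}, {[hotel], [juliett=kilo]}, {[golf=india], [hotel], [juliett=kilo]}} (5 elements).


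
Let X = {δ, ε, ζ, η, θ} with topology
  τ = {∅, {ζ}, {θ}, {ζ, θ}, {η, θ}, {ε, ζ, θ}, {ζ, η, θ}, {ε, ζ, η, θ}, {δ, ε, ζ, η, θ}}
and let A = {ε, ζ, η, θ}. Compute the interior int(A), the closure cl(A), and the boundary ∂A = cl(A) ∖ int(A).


int(A) = {ε, ζ, η, θ}, cl(A) = {δ, ε, ζ, η, θ}, ∂A = {δ}.

Closed sets in (X, τ) are complements of opens:
  closed(X, τ) = {∅, {δ}, {δ, ε}, {δ, η}, {δ, ε, ζ}, {δ, ε, η}, {δ, ε, ζ, η}, {δ, ε, η, θ}, {δ, ε, ζ, η, θ}}.
int(A) = ⋃ {U ∈ τ : U ⊆ A}. Opens contained in A: ∅, {ζ}, {θ}, {ζ, θ}, {η, θ}, {ε, ζ, θ}, {ζ, η, θ}, {ε, ζ, η, θ}.
Taking the union of these: int(A) = {ε, ζ, η, θ}.
cl(A) = ⋂ {C closed : A ⊆ C}. Closed sets containing A: {δ, ε, ζ, η, θ}.
Intersecting these: cl(A) = {δ, ε, ζ, η, θ}.
∂A = cl(A) ∖ int(A) = {δ, ε, ζ, η, θ} ∖ {ε, ζ, η, θ} = {δ}.


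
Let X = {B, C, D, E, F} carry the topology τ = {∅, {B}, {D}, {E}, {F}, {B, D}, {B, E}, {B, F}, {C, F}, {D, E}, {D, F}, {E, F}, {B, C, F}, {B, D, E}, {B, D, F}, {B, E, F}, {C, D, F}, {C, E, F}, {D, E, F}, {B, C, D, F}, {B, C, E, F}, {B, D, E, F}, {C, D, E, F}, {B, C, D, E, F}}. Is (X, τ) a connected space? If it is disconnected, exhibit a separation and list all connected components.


(X, τ) is disconnected; components = [{B}, {D}, {E}, {C, F}].

Find clopen sets (U ∈ τ with X ∖ U ∈ τ):
  U = ∅, X ∖ U = {B, C, D, E, F} — both open, so U is clopen.
  U = {B}, X ∖ U = {C, D, E, F} — both open, so U is clopen.
  U = {D}, X ∖ U = {B, C, E, F} — both open, so U is clopen.
  U = {E}, X ∖ U = {B, C, D, F} — both open, so U is clopen.
  U = {B, D}, X ∖ U = {C, E, F} — both open, so U is clopen.
  U = {B, E}, X ∖ U = {C, D, F} — both open, so U is clopen.
  U = {C, F}, X ∖ U = {B, D, E} — both open, so U is clopen.
  U = {D, E}, X ∖ U = {B, C, F} — both open, so U is clopen.
  U = {B, C, F}, X ∖ U = {D, E} — both open, so U is clopen.
  U = {B, D, E}, X ∖ U = {C, F} — both open, so U is clopen.
  U = {C, D, F}, X ∖ U = {B, E} — both open, so U is clopen.
  U = {C, E, F}, X ∖ U = {B, D} — both open, so U is clopen.
  U = {B, C, D, F}, X ∖ U = {E} — both open, so U is clopen.
  U = {B, C, E, F}, X ∖ U = {D} — both open, so U is clopen.
  U = {C, D, E, F}, X ∖ U = {B} — both open, so U is clopen.
  U = {B, C, D, E, F}, X ∖ U = ∅ — both open, so U is clopen.
Nontrivial clopen(s) exist: e.g. {D}. So (X, τ) is disconnected.
Compute connected components by grouping points that agree on all clopens:
  component: {B}
  component: {D}
  component: {E}
  component: {C, F}


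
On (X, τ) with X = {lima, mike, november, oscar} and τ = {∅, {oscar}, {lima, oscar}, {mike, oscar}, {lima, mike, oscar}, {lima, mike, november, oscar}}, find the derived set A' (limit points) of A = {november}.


A' = ∅

For each x ∈ X, list the open sets U ∈ τ with x ∈ U, then check whether U ∩ (A ∖ {x}) ≠ ∅ for every such U.
  x = lima: open {lima, oscar} ∋ x has {lima, oscar} ∩ (A ∖ {lima}) = ∅, so x is NOT a limit point.
  x = mike: open {mike, oscar} ∋ x has {mike, oscar} ∩ (A ∖ {mike}) = ∅, so x is NOT a limit point.
  x = november: open {lima, mike, november, oscar} ∋ x has {lima, mike, november, oscar} ∩ (A ∖ {november}) = ∅, so x is NOT a limit point.
  x = oscar: open {oscar} ∋ x has {oscar} ∩ (A ∖ {oscar}) = ∅, so x is NOT a limit point.
Collecting: A' = ∅.


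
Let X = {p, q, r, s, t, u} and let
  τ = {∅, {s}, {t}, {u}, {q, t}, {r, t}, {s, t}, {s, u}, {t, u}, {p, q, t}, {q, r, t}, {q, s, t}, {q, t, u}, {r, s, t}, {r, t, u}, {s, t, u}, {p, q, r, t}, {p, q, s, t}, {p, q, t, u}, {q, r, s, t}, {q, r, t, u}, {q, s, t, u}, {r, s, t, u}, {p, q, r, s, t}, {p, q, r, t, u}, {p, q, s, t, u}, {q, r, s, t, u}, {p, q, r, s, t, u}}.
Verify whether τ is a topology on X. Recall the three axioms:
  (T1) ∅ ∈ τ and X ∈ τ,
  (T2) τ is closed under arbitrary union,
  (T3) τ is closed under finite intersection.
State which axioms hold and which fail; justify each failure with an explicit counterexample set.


τ IS a topology on X.

Axiom (T1): ∅ ∈ τ? Yes; X ∈ τ? Yes.
Axiom (T2/T3): check pairwise unions and intersections of members of τ.
All pairwise intersections and unions checked — each lies in τ. Therefore τ satisfies (T1), (T2), (T3): it IS a topology on X.


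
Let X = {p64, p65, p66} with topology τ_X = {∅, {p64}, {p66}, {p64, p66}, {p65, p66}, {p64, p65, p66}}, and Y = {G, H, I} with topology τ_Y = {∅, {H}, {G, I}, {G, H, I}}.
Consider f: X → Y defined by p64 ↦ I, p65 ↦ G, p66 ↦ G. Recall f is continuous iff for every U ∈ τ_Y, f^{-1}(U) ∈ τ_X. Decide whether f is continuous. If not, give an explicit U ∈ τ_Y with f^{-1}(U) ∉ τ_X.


f IS continuous.

Compute f^{-1}(U) for each U ∈ τ_Y:
  U = ∅: f^{-1}(U) = ∅ ∈ τ_X ✓.
  U = {H}: f^{-1}(U) = ∅ ∈ τ_X ✓.
  U = {G, I}: f^{-1}(U) = {p64, p65, p66} ∈ τ_X ✓.
  U = {G, H, I}: f^{-1}(U) = {p64, p65, p66} ∈ τ_X ✓.
Every preimage lies in τ_X, so f IS continuous.


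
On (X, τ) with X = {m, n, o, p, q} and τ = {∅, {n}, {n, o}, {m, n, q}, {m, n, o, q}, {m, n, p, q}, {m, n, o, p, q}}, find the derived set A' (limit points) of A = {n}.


A' = {m, o, p, q}

For each x ∈ X, list the open sets U ∈ τ with x ∈ U, then check whether U ∩ (A ∖ {x}) ≠ ∅ for every such U.
  x = m: opens ∋ x are {m, n, q}, {m, n, o, q}, {m, n, p, q}, {m, n, o, p, q}; each meets A ∖ {m}, so x IS a limit point.
  x = n: open {n} ∋ x has {n} ∩ (A ∖ {n}) = ∅, so x is NOT a limit point.
  x = o: opens ∋ x are {n, o}, {m, n, o, q}, {m, n, o, p, q}; each meets A ∖ {o}, so x IS a limit point.
  x = p: opens ∋ x are {m, n, p, q}, {m, n, o, p, q}; each meets A ∖ {p}, so x IS a limit point.
  x = q: opens ∋ x are {m, n, q}, {m, n, o, q}, {m, n, p, q}, {m, n, o, p, q}; each meets A ∖ {q}, so x IS a limit point.
Collecting: A' = {m, o, p, q}.


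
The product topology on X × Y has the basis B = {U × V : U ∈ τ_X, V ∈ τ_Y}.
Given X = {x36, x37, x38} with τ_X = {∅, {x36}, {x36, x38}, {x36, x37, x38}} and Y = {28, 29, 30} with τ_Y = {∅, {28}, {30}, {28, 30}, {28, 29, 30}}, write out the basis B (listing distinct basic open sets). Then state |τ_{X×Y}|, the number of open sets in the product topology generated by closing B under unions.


Basis B = {∅ × ∅, {x36} × {28}, {x36} × {30}, {x36} × {28, 30}, {x36, x38} × {28}, {x36, x38} × {30}, {x36} × {28, 29, 30}, {x36, x37, x38} × {28}, {x36, x37, x38} × {30}, {x36, x38} × {28, 30}, {x36, x38} × {28, 29, 30}, {x36, x37, x38} × {28, 30}, {x36, x37, x38} × {28, 29, 30}}; |τ_{X×Y}| = 30.

Enumerate products U × V with U ∈ τ_X, V ∈ τ_Y (deduplicated):
  ∅ × ∅ = {} (∅)
  {x36} × {28} = {(x36,28)}
  {x36} × {30} = {(x36,30)}
  {x36} × {28, 30} = {(x36,28), (x36,30)}
  {x36, x38} × {28} = {(x36,28), (x38,28)}
  {x36, x38} × {30} = {(x36,30), (x38,30)}
  {x36} × {28, 29, 30} = {(x36,28), (x36,29), (x36,30)}
  {x36, x37, x38} × {28} = {(x36,28), (x37,28), (x38,28)}
  {x36, x37, x38} × {30} = {(x36,30), (x37,30), (x38,30)}
  {x36, x38} × {28, 30} = {(x36,28), (x36,30), (x38,28), (x38,30)}
  {x36, x38} × {28, 29, 30} = {(x36,28), (x36,29), (x36,30), (x38,28), (x38,29), (x38,30)}
  {x36, x37, x38} × {28, 30} = {(x36,28), (x36,30), (x37,28), (x37,30), (x38,28), (x38,30)}
  {x36, x37, x38} × {28, 29, 30} = {(x36,28), (x36,29), (x36,30), (x37,28), (x37,29), (x37,30), (x38,28), (x38,29), (x38,30)}
These 13 distinct sets form the basis B.
Close under arbitrary unions to get τ_{X×Y}; counting gives |τ_{X×Y}| = 30.
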